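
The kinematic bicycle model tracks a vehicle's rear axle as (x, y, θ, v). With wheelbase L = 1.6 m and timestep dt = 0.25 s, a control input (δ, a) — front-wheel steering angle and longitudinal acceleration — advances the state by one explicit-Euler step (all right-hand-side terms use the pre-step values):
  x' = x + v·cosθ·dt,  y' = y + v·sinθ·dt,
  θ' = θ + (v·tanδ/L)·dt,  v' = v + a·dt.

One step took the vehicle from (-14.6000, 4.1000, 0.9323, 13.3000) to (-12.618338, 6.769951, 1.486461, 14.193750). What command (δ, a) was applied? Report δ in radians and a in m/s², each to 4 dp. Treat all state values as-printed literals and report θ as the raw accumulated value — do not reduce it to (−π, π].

δ = 0.2606, a = 3.5750

a = (v'−v)/dt = (0.893750)/0.25 = 3.5750
Δθ = θ'−θ = 0.554161;  (v·dt/L) = 13.3000·0.25/1.6 = 2.078125
tan δ = Δθ·L/(v·dt) = 0.266664  →  δ = 0.2606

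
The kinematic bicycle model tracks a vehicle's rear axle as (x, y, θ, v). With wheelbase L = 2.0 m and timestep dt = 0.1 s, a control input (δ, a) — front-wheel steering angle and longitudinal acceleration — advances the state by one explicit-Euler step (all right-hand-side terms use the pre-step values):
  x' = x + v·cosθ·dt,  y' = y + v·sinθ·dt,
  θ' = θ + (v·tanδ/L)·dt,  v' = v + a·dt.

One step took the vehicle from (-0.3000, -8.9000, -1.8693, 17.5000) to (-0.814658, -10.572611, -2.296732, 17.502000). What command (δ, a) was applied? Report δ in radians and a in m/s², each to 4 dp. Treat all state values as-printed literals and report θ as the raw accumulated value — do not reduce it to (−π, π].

δ = -0.4544, a = 0.0200

a = (v'−v)/dt = (0.002000)/0.1 = 0.0200
Δθ = θ'−θ = -0.427432;  (v·dt/L) = 17.5000·0.1/2.0 = 0.875000
tan δ = Δθ·L/(v·dt) = -0.488494  →  δ = -0.4544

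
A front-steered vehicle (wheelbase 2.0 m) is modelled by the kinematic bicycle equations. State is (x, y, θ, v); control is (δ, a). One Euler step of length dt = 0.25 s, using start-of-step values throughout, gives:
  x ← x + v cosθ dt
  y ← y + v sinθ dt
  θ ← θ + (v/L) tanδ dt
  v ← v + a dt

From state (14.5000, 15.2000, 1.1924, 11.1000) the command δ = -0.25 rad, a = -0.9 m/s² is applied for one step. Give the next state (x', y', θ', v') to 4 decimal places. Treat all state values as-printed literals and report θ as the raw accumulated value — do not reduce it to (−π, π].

x' = 14.5000 + 11.1000·cos(1.1924)·0.25 = 15.5252
y' = 15.2000 + 11.1000·sin(1.1924)·0.25 = 17.7787
θ' = 1.1924 + (11.1000/2.0)·tan(-0.25)·0.25 = 0.8381
v' = 11.1000 − 0.9000·0.25 = 10.8750

(15.5252, 17.7787, 0.8381, 10.8750)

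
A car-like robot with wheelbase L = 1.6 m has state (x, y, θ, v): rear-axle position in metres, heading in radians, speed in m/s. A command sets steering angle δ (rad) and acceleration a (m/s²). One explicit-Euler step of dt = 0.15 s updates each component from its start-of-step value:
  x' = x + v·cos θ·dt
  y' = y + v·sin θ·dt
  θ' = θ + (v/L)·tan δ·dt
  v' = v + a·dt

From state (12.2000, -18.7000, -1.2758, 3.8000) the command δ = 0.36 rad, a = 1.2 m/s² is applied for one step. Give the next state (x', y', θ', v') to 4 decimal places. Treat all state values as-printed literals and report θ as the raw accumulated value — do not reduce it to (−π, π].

(12.3657, -19.2454, -1.1417, 3.9800)

x' = 12.2000 + 3.8000·cos(-1.2758)·0.15 = 12.3657
y' = -18.7000 + 3.8000·sin(-1.2758)·0.15 = -19.2454
θ' = -1.2758 + (3.8000/1.6)·tan(0.36)·0.15 = -1.1417
v' = 3.8000 + 1.2000·0.15 = 3.9800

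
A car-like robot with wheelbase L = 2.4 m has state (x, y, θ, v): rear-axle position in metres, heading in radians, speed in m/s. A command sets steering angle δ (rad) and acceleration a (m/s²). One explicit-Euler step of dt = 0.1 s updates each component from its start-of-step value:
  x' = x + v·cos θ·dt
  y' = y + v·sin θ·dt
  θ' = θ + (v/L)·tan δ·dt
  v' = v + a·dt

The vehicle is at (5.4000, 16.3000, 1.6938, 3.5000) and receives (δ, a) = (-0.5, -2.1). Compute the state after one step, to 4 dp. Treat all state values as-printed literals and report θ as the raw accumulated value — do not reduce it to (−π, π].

(5.3571, 16.6474, 1.6141, 3.2900)

x' = 5.4000 + 3.5000·cos(1.6938)·0.1 = 5.3571
y' = 16.3000 + 3.5000·sin(1.6938)·0.1 = 16.6474
θ' = 1.6938 + (3.5000/2.4)·tan(-0.5)·0.1 = 1.6141
v' = 3.5000 − 2.1000·0.1 = 3.2900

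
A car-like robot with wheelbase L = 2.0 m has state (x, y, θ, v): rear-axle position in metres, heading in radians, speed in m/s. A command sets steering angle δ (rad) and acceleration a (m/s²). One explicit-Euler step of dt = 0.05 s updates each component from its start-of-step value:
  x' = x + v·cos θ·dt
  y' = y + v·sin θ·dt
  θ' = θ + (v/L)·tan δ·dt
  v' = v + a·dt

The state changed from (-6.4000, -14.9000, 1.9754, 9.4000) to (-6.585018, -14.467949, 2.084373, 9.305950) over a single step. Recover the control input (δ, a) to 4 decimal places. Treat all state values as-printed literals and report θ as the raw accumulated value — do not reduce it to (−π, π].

δ = 0.4342, a = -1.8810

a = (v'−v)/dt = (-0.094050)/0.05 = -1.8810
Δθ = θ'−θ = 0.108973;  (v·dt/L) = 9.4000·0.05/2.0 = 0.235000
tan δ = Δθ·L/(v·dt) = 0.463715  →  δ = 0.4342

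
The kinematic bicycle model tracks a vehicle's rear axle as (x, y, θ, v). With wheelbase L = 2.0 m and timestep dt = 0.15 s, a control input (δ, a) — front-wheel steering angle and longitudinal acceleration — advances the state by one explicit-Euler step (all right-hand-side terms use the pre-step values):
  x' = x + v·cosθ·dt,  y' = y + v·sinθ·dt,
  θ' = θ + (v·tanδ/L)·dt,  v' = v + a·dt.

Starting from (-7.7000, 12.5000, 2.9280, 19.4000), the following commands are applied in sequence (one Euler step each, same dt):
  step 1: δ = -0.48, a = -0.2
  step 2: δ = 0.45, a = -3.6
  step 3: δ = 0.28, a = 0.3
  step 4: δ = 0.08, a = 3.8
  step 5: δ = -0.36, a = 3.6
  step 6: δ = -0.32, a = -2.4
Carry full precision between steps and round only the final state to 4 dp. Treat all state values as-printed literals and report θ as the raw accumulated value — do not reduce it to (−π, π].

after step 1 (δ=-0.48, a=-0.2): (-10.543872, 13.116839, 2.170511, 19.370000)
after step 2 (δ=0.45, a=-3.6): (-12.183757, 15.515320, 2.872269, 18.830000)
after step 3 (δ=0.28, a=0.3): (-14.906437, 16.266860, 3.278368, 18.875000)
after step 4 (δ=0.08, a=3.8): (-17.711246, 15.880821, 3.391860, 19.445000)
after step 5 (δ=-0.36, a=3.6): (-20.537128, 15.158449, 2.842924, 19.985000)
after step 6 (δ=-0.32, a=-2.4): (-23.402165, 16.040532, 2.346212, 19.625000)

(-23.4022, 16.0405, 2.3462, 19.6250)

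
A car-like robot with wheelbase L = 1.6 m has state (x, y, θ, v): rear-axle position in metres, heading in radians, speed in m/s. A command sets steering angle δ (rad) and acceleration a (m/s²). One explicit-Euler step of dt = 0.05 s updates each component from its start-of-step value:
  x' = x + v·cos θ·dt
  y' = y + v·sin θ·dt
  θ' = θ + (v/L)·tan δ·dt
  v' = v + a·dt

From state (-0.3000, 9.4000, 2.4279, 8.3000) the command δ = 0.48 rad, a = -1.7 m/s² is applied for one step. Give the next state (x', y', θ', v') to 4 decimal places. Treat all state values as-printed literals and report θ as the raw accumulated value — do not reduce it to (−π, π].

x' = -0.3000 + 8.3000·cos(2.4279)·0.05 = -0.6137
y' = 9.4000 + 8.3000·sin(2.4279)·0.05 = 9.6717
θ' = 2.4279 + (8.3000/1.6)·tan(0.48)·0.05 = 2.5629
v' = 8.3000 − 1.7000·0.05 = 8.2150

(-0.6137, 9.6717, 2.5629, 8.2150)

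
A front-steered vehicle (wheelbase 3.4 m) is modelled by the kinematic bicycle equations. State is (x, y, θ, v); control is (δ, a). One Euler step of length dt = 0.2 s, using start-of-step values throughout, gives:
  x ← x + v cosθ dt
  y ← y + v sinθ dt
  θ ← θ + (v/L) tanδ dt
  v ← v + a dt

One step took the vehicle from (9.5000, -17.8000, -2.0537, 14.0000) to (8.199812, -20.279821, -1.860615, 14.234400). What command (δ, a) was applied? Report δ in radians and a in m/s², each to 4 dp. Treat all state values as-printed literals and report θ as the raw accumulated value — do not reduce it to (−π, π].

δ = 0.2303, a = 1.1720

a = (v'−v)/dt = (0.234400)/0.2 = 1.1720
Δθ = θ'−θ = 0.193085;  (v·dt/L) = 14.0000·0.2/3.4 = 0.823529
tan δ = Δθ·L/(v·dt) = 0.234460  →  δ = 0.2303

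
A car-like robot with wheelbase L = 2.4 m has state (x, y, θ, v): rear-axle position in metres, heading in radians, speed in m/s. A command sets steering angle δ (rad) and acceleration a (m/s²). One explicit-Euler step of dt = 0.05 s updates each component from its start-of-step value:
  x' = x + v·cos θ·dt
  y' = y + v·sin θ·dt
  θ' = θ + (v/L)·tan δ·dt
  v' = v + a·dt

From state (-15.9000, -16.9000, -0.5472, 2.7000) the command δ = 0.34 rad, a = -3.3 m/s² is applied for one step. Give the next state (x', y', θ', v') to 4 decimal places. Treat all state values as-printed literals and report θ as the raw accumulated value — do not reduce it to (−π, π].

x' = -15.9000 + 2.7000·cos(-0.5472)·0.05 = -15.7847
y' = -16.9000 + 2.7000·sin(-0.5472)·0.05 = -16.9702
θ' = -0.5472 + (2.7000/2.4)·tan(0.34)·0.05 = -0.5273
v' = 2.7000 − 3.3000·0.05 = 2.5350

(-15.7847, -16.9702, -0.5273, 2.5350)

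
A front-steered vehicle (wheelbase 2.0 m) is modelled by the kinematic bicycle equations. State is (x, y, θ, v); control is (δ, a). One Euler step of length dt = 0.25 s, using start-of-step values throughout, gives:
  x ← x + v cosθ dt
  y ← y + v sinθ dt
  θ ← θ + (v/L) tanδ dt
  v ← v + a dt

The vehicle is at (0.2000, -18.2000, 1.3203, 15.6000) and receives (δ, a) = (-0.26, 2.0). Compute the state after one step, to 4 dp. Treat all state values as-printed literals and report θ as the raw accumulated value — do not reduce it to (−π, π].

(1.1668, -14.4217, 0.8016, 16.1000)

x' = 0.2000 + 15.6000·cos(1.3203)·0.25 = 1.1668
y' = -18.2000 + 15.6000·sin(1.3203)·0.25 = -14.4217
θ' = 1.3203 + (15.6000/2.0)·tan(-0.26)·0.25 = 0.8016
v' = 15.6000 + 2.0000·0.25 = 16.1000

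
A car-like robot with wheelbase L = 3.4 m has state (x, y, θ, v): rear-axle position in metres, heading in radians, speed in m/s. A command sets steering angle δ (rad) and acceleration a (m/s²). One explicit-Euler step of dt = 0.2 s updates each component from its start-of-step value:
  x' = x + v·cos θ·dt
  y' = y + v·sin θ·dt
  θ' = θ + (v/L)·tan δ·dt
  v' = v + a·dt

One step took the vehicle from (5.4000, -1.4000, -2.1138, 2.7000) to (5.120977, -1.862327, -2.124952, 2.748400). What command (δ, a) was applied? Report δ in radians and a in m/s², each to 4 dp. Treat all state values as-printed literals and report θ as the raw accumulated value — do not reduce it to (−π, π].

δ = -0.0701, a = 0.2420

a = (v'−v)/dt = (0.048400)/0.2 = 0.2420
Δθ = θ'−θ = -0.011152;  (v·dt/L) = 2.7000·0.2/3.4 = 0.158824
tan δ = Δθ·L/(v·dt) = -0.070216  →  δ = -0.0701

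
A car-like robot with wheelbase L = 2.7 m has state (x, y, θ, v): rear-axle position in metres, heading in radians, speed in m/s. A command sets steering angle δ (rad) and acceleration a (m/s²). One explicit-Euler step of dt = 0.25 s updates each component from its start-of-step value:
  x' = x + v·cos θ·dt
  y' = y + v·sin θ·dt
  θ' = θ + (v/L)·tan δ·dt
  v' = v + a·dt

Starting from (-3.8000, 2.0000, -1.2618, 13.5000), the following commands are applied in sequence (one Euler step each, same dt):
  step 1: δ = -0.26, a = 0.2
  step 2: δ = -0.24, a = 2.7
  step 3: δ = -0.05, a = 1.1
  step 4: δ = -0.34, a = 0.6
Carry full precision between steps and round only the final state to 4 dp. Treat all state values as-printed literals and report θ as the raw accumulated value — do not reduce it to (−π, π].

(-5.4075, -11.3092, -2.4422, 14.6500)

after step 1 (δ=-0.26, a=0.2): (-2.773654, -1.215158, -1.594327, 13.550000)
after step 2 (δ=-0.24, a=2.7): (-2.853356, -4.601720, -1.901356, 14.225000)
after step 3 (δ=-0.05, a=1.1): (-4.007616, -7.965438, -1.967267, 14.500000)
after step 4 (δ=-0.34, a=0.6): (-5.407465, -11.309245, -2.442192, 14.650000)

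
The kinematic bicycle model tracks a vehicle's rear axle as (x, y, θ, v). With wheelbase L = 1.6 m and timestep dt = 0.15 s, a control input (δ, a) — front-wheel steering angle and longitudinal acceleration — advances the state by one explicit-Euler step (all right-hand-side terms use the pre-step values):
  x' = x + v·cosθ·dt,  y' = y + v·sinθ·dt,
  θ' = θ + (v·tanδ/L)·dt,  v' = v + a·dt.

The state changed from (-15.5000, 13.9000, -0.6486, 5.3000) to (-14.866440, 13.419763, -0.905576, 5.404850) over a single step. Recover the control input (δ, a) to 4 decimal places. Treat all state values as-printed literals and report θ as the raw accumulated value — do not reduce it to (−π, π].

a = (v'−v)/dt = (0.104850)/0.15 = 0.6990
Δθ = θ'−θ = -0.256976;  (v·dt/L) = 5.3000·0.15/1.6 = 0.496875
tan δ = Δθ·L/(v·dt) = -0.517184  →  δ = -0.4773

δ = -0.4773, a = 0.6990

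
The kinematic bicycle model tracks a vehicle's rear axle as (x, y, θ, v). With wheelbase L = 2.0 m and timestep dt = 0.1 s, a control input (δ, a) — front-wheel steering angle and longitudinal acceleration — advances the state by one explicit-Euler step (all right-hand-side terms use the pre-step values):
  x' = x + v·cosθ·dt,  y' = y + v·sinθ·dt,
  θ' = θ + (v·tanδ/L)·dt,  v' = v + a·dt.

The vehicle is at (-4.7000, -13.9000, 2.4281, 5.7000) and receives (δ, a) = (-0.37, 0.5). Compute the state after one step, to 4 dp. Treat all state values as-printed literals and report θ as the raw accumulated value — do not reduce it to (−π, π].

(-5.1310, -13.5269, 2.3176, 5.7500)

x' = -4.7000 + 5.7000·cos(2.4281)·0.1 = -5.1310
y' = -13.9000 + 5.7000·sin(2.4281)·0.1 = -13.5269
θ' = 2.4281 + (5.7000/2.0)·tan(-0.37)·0.1 = 2.3176
v' = 5.7000 + 0.5000·0.1 = 5.7500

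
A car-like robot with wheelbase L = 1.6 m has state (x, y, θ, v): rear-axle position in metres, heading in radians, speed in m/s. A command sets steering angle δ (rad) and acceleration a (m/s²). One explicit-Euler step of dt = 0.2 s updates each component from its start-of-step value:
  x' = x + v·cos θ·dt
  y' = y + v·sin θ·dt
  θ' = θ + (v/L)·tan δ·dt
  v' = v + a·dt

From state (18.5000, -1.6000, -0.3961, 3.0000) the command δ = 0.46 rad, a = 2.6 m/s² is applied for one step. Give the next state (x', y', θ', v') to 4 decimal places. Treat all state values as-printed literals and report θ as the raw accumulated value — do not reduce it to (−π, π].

(19.0535, -1.8315, -0.2103, 3.5200)

x' = 18.5000 + 3.0000·cos(-0.3961)·0.2 = 19.0535
y' = -1.6000 + 3.0000·sin(-0.3961)·0.2 = -1.8315
θ' = -0.3961 + (3.0000/1.6)·tan(0.46)·0.2 = -0.2103
v' = 3.0000 + 2.6000·0.2 = 3.5200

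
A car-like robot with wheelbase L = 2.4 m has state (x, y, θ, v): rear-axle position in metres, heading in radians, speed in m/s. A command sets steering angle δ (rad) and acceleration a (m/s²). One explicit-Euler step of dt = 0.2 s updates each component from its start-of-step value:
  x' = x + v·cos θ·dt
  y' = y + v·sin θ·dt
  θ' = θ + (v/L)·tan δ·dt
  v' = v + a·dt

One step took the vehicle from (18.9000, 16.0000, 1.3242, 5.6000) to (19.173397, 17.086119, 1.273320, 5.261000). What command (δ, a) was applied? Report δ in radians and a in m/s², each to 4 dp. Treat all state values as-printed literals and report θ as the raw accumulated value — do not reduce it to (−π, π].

δ = -0.1086, a = -1.6950

a = (v'−v)/dt = (-0.339000)/0.2 = -1.6950
Δθ = θ'−θ = -0.050880;  (v·dt/L) = 5.6000·0.2/2.4 = 0.466667
tan δ = Δθ·L/(v·dt) = -0.109029  →  δ = -0.1086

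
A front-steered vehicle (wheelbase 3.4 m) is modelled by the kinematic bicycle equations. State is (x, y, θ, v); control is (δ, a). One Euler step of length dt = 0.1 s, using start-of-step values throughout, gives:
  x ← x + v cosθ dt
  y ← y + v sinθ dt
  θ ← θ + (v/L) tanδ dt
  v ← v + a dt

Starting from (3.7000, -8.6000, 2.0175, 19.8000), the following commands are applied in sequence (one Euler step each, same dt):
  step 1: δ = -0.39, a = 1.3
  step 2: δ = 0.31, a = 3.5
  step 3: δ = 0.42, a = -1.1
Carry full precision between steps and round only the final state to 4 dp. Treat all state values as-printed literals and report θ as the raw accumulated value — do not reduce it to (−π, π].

after step 1 (δ=-0.39, a=1.3): (2.844650, -6.814286, 1.778121, 19.930000)
after step 2 (δ=0.31, a=3.5): (2.434406, -4.863965, 1.965889, 20.280000)
after step 3 (δ=0.42, a=-1.1): (1.653840, -2.992201, 2.232257, 20.170000)

(1.6538, -2.9922, 2.2323, 20.1700)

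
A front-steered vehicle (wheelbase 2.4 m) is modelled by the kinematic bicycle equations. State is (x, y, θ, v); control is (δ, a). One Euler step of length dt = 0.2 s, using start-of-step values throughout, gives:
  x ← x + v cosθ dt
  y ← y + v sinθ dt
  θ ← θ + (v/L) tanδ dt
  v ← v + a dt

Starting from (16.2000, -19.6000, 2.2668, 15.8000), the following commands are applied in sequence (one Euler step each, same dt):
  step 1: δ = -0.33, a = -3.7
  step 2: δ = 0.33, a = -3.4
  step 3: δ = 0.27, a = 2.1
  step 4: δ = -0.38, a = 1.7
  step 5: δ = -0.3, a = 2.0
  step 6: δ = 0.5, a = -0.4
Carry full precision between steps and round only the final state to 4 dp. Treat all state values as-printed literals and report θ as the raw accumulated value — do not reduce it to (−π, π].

after step 1 (δ=-0.33, a=-3.7): (14.173947, -17.174983, 1.815809, 15.060000)
after step 2 (δ=0.33, a=-3.4): (13.443331, -14.252938, 2.245678, 14.380000)
after step 3 (δ=0.27, a=2.1): (11.646392, -12.007412, 2.577326, 14.800000)
after step 4 (δ=-0.38, a=1.7): (9.145248, -10.424415, 2.084717, 15.140000)
after step 5 (δ=-0.3, a=2.0): (7.656698, -7.787561, 1.694438, 15.540000)
after step 6 (δ=0.5, a=-0.4): (7.273398, -4.703287, 2.401900, 15.460000)

(7.2734, -4.7033, 2.4019, 15.4600)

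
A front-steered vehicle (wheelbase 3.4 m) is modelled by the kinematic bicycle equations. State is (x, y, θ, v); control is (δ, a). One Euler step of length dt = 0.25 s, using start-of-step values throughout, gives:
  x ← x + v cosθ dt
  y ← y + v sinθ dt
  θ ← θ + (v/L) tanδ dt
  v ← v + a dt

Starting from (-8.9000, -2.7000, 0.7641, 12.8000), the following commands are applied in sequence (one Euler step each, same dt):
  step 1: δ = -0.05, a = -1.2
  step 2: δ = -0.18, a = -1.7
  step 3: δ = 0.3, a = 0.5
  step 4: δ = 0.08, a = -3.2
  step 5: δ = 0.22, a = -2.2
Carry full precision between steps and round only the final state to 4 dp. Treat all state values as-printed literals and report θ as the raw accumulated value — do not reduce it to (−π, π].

after step 1 (δ=-0.05, a=-1.2): (-6.589583, -0.485960, 0.717002, 12.500000)
after step 2 (δ=-0.18, a=-1.7): (-4.234023, 1.567564, 0.549751, 12.075000)
after step 3 (δ=0.3, a=0.5): (-1.660071, 3.144784, 0.824400, 12.200000)
after step 4 (δ=0.08, a=-3.2): (0.410871, 5.383913, 0.896318, 11.400000)
after step 5 (δ=0.22, a=-2.2): (2.190667, 7.609857, 1.083764, 10.850000)

(2.1907, 7.6099, 1.0838, 10.8500)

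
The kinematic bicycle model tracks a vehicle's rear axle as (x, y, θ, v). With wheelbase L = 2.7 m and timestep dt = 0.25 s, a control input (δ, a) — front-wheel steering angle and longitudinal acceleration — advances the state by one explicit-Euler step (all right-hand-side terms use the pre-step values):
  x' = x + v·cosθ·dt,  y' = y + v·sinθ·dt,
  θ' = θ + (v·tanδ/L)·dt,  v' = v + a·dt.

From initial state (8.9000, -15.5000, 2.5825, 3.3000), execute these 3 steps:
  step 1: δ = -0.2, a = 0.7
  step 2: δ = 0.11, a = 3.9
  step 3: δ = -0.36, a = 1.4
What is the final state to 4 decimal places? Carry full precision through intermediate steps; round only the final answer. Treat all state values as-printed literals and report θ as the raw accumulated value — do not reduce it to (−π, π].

(6.5669, -13.9421, 2.4010, 4.8000)

after step 1 (δ=-0.2, a=0.7): (8.200617, -15.062406, 2.520561, 3.475000)
after step 2 (δ=0.11, a=3.9): (7.494082, -14.556902, 2.556098, 4.450000)
after step 3 (δ=-0.36, a=1.4): (6.566881, -13.942121, 2.401006, 4.800000)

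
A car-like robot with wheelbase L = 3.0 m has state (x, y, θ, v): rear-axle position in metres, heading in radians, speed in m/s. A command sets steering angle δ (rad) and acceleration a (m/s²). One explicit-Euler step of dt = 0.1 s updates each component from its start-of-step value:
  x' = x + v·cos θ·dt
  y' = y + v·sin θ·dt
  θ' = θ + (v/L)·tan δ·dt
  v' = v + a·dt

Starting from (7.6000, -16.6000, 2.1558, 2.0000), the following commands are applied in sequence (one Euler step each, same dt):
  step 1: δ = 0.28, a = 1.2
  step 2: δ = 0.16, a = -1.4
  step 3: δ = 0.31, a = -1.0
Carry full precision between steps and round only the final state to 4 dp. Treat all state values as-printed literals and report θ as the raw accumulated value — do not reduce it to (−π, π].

after step 1 (δ=0.28, a=1.2): (7.489560, -16.433258, 2.174970, 2.120000)
after step 2 (δ=0.16, a=-1.4): (7.369126, -16.258788, 2.186374, 1.980000)
after step 3 (δ=0.31, a=-1.0): (7.254795, -16.097133, 2.207516, 1.880000)

(7.2548, -16.0971, 2.2075, 1.8800)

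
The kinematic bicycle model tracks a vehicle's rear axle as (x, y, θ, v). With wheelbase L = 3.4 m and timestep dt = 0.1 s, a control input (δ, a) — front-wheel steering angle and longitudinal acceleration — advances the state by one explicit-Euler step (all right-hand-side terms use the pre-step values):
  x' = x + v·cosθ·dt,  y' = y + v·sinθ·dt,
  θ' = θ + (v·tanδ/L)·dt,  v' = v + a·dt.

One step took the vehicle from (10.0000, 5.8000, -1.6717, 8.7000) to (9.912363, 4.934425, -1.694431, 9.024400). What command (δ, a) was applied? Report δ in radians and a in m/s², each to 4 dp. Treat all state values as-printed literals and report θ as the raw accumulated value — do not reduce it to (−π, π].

a = (v'−v)/dt = (0.324400)/0.1 = 3.2440
Δθ = θ'−θ = -0.022731;  (v·dt/L) = 8.7000·0.1/3.4 = 0.255882
tan δ = Δθ·L/(v·dt) = -0.088834  →  δ = -0.0886

δ = -0.0886, a = 3.2440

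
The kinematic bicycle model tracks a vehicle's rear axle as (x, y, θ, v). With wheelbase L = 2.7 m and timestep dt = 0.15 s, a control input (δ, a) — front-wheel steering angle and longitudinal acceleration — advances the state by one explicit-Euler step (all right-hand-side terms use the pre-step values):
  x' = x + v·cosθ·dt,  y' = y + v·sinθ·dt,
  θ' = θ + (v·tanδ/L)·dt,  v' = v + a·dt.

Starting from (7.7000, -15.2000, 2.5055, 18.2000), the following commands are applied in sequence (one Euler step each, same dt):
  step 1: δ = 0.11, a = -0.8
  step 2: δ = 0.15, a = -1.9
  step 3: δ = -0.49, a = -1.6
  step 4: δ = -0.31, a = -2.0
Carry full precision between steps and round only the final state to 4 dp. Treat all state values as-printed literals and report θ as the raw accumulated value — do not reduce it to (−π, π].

after step 1 (δ=0.11, a=-0.8): (5.503925, -13.578225, 2.617173, 18.080000)
after step 2 (δ=0.15, a=-1.9): (3.156378, -12.220297, 2.768980, 17.795000)
after step 3 (δ=-0.49, a=-1.6): (0.670294, -11.248557, 2.241666, 17.555000)
after step 4 (δ=-0.31, a=-2.0): (-0.966713, -9.185982, 1.929258, 17.255000)

(-0.9667, -9.1860, 1.9293, 17.2550)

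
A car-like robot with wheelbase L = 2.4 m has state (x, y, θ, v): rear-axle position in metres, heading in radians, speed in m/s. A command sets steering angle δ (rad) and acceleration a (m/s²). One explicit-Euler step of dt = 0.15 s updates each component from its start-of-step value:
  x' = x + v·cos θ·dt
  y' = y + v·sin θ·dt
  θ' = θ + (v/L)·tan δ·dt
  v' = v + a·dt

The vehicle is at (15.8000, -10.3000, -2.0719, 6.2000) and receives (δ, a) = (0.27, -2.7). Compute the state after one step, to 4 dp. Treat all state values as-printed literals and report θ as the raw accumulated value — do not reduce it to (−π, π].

x' = 15.8000 + 6.2000·cos(-2.0719)·0.15 = 15.3532
y' = -10.3000 + 6.2000·sin(-2.0719)·0.15 = -11.1157
θ' = -2.0719 + (6.2000/2.4)·tan(0.27)·0.15 = -1.9647
v' = 6.2000 − 2.7000·0.15 = 5.7950

(15.3532, -11.1157, -1.9647, 5.7950)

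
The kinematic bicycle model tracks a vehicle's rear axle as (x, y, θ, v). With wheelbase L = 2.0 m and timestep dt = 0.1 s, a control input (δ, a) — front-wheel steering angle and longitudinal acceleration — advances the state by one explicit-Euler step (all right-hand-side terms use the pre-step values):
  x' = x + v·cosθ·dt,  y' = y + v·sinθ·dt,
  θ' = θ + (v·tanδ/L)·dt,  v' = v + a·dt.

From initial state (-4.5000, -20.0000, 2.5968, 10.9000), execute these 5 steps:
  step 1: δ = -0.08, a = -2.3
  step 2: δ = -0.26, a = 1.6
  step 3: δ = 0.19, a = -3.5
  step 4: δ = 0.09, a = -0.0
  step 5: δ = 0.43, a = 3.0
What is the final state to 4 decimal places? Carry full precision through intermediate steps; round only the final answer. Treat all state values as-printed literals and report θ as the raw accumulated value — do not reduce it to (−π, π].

after step 1 (δ=-0.08, a=-2.3): (-5.432206, -19.435118, 2.553107, 10.670000)
after step 2 (δ=-0.26, a=1.6): (-6.319717, -18.842823, 2.411184, 10.830000)
after step 3 (δ=0.19, a=-3.5): (-7.126446, -18.120274, 2.515325, 10.480000)
after step 4 (δ=0.09, a=-0.0): (-7.975558, -17.506016, 2.562613, 10.480000)
after step 5 (δ=0.43, a=3.0): (-8.852756, -16.932581, 2.802931, 10.780000)

(-8.8528, -16.9326, 2.8029, 10.7800)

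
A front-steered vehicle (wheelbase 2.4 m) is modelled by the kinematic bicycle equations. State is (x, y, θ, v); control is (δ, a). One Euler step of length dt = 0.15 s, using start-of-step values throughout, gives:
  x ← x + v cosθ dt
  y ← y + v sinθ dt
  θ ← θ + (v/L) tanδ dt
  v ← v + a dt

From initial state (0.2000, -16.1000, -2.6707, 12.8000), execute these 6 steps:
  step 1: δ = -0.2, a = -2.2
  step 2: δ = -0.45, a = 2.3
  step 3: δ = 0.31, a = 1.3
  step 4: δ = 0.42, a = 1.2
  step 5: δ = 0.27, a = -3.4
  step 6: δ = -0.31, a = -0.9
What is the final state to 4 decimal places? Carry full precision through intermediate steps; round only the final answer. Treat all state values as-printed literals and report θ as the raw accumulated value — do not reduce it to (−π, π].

(-10.1645, -20.1507, -2.6154, 12.5450)

after step 1 (δ=-0.2, a=-2.2): (-1.511034, -16.971069, -2.832868, 12.470000)
after step 2 (δ=-0.45, a=2.3): (-3.293100, -17.539409, -3.209349, 12.815000)
after step 3 (δ=0.31, a=1.3): (-5.210940, -17.409264, -2.952787, 13.010000)
after step 4 (δ=0.42, a=1.2): (-7.127760, -17.775534, -2.589667, 13.190000)
after step 5 (δ=0.27, a=-3.4): (-8.812485, -18.812916, -2.361515, 12.680000)
after step 6 (δ=-0.31, a=-0.9): (-10.164539, -20.150658, -2.615375, 12.545000)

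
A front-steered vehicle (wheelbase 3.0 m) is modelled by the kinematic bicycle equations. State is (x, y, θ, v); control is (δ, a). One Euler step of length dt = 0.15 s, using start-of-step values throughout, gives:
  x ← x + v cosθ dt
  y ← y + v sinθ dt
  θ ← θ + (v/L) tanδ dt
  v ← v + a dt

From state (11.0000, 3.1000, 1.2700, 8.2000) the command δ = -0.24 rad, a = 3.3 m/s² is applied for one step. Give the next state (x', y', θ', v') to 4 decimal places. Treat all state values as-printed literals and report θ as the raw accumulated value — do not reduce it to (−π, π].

x' = 11.0000 + 8.2000·cos(1.2700)·0.15 = 11.3644
y' = 3.1000 + 8.2000·sin(1.2700)·0.15 = 4.2748
θ' = 1.2700 + (8.2000/3.0)·tan(-0.24)·0.15 = 1.1697
v' = 8.2000 + 3.3000·0.15 = 8.6950

(11.3644, 4.2748, 1.1697, 8.6950)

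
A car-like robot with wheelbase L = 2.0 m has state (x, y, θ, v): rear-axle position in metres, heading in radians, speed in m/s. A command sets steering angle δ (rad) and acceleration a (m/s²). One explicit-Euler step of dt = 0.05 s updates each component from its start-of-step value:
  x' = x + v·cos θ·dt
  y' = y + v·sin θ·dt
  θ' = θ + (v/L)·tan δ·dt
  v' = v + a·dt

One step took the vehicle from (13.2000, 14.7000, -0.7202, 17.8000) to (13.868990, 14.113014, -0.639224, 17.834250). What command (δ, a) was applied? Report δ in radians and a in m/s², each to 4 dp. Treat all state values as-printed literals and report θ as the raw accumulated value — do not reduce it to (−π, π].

δ = 0.1800, a = 0.6850

a = (v'−v)/dt = (0.034250)/0.05 = 0.6850
Δθ = θ'−θ = 0.080976;  (v·dt/L) = 17.8000·0.05/2.0 = 0.445000
tan δ = Δθ·L/(v·dt) = 0.181969  →  δ = 0.1800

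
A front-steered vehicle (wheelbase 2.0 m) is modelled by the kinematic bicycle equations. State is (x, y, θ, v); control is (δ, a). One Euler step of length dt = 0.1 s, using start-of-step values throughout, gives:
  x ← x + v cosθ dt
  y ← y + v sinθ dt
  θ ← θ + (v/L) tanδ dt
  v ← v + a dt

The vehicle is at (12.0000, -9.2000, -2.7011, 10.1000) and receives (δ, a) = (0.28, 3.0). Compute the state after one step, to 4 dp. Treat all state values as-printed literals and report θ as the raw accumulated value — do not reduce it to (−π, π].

x' = 12.0000 + 10.1000·cos(-2.7011)·0.1 = 11.0864
y' = -9.2000 + 10.1000·sin(-2.7011)·0.1 = -9.6306
θ' = -2.7011 + (10.1000/2.0)·tan(0.28)·0.1 = -2.5559
v' = 10.1000 + 3.0000·0.1 = 10.4000

(11.0864, -9.6306, -2.5559, 10.4000)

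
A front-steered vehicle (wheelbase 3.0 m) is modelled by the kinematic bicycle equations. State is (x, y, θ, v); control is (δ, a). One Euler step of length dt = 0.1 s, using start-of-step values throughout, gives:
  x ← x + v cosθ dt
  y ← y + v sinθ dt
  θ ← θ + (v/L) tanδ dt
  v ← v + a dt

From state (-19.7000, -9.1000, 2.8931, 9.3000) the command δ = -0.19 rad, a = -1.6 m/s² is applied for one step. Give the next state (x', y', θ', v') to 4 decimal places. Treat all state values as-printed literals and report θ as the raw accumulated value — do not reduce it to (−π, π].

x' = -19.7000 + 9.3000·cos(2.8931)·0.1 = -20.6014
y' = -9.1000 + 9.3000·sin(2.8931)·0.1 = -8.8713
θ' = 2.8931 + (9.3000/3.0)·tan(-0.19)·0.1 = 2.8335
v' = 9.3000 − 1.6000·0.1 = 9.1400

(-20.6014, -8.8713, 2.8335, 9.1400)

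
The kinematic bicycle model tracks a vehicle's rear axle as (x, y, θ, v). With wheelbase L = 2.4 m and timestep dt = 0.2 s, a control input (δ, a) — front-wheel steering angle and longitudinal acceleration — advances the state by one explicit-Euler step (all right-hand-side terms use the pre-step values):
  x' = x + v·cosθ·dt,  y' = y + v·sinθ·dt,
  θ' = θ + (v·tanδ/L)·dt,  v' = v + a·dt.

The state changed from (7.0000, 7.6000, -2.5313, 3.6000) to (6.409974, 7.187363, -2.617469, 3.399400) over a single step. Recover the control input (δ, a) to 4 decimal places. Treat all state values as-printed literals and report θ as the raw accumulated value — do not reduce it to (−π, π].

δ = -0.2797, a = -1.0030

a = (v'−v)/dt = (-0.200600)/0.2 = -1.0030
Δθ = θ'−θ = -0.086169;  (v·dt/L) = 3.6000·0.2/2.4 = 0.300000
tan δ = Δθ·L/(v·dt) = -0.287230  →  δ = -0.2797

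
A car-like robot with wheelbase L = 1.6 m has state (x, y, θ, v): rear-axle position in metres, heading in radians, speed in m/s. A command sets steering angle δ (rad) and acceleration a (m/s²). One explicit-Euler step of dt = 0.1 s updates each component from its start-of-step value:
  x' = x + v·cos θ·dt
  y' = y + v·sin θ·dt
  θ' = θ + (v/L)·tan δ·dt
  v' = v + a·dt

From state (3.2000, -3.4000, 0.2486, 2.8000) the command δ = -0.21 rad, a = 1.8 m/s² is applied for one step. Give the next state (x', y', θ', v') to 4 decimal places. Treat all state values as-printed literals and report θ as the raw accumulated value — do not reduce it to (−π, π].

(3.4714, -3.3311, 0.2113, 2.9800)

x' = 3.2000 + 2.8000·cos(0.2486)·0.1 = 3.4714
y' = -3.4000 + 2.8000·sin(0.2486)·0.1 = -3.3311
θ' = 0.2486 + (2.8000/1.6)·tan(-0.21)·0.1 = 0.2113
v' = 2.8000 + 1.8000·0.1 = 2.9800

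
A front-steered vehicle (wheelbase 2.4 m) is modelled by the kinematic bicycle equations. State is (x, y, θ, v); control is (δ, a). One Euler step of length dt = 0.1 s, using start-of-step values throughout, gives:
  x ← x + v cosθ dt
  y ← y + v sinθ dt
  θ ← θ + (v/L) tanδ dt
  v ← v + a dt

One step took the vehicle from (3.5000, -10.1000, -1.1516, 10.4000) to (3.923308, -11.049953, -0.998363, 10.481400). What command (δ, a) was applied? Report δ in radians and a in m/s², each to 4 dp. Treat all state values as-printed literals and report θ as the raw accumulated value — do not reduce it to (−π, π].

δ = 0.3399, a = 0.8140

a = (v'−v)/dt = (0.081400)/0.1 = 0.8140
Δθ = θ'−θ = 0.153237;  (v·dt/L) = 10.4000·0.1/2.4 = 0.433333
tan δ = Δθ·L/(v·dt) = 0.353624  →  δ = 0.3399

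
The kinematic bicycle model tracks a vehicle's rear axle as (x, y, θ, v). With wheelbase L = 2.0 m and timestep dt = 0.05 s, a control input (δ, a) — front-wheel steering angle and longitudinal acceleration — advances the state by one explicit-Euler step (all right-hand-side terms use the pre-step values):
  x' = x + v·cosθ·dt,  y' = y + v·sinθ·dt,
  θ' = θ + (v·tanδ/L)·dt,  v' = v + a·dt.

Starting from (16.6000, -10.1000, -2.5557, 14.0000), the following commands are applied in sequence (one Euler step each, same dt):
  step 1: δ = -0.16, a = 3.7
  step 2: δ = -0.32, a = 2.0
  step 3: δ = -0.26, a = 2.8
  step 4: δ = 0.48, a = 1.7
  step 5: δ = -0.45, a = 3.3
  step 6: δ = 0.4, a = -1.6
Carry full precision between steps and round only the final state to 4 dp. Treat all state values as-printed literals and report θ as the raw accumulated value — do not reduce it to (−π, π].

after step 1 (δ=-0.16, a=3.7): (16.016747, -10.487060, -2.612183, 14.185000)
after step 2 (δ=-0.32, a=2.0): (15.404589, -10.845249, -2.729702, 14.285000)
after step 3 (δ=-0.26, a=2.8): (14.750075, -11.131194, -2.824705, 14.425000)
after step 4 (δ=0.48, a=1.7): (14.064737, -11.355943, -2.636959, 14.510000)
after step 5 (δ=-0.45, a=3.3): (13.429669, -11.706712, -2.812188, 14.675000)
after step 6 (δ=0.4, a=-1.6): (12.735369, -11.944066, -2.657075, 14.595000)

(12.7354, -11.9441, -2.6571, 14.5950)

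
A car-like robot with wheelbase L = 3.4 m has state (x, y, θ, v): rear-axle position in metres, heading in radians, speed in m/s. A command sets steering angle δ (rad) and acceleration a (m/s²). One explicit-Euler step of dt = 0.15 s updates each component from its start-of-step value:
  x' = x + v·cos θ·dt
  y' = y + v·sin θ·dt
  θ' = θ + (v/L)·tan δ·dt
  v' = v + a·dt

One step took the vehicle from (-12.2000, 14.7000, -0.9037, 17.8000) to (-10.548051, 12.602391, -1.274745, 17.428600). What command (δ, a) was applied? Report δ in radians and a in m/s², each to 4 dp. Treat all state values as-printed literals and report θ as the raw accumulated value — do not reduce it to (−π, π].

a = (v'−v)/dt = (-0.371400)/0.15 = -2.4760
Δθ = θ'−θ = -0.371045;  (v·dt/L) = 17.8000·0.15/3.4 = 0.785294
tan δ = Δθ·L/(v·dt) = -0.472492  →  δ = -0.4414

δ = -0.4414, a = -2.4760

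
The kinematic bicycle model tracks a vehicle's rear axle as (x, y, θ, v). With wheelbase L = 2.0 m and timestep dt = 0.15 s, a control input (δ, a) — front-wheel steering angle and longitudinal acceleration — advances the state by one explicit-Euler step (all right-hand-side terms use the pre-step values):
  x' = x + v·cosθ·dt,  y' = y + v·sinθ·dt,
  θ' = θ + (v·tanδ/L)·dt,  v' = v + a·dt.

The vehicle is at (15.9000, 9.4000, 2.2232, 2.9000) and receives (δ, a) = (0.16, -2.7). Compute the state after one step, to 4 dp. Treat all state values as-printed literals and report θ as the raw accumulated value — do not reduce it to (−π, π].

x' = 15.9000 + 2.9000·cos(2.2232)·0.15 = 15.6359
y' = 9.4000 + 2.9000·sin(2.2232)·0.15 = 9.7457
θ' = 2.2232 + (2.9000/2.0)·tan(0.16)·0.15 = 2.2583
v' = 2.9000 − 2.7000·0.15 = 2.4950

(15.6359, 9.7457, 2.2583, 2.4950)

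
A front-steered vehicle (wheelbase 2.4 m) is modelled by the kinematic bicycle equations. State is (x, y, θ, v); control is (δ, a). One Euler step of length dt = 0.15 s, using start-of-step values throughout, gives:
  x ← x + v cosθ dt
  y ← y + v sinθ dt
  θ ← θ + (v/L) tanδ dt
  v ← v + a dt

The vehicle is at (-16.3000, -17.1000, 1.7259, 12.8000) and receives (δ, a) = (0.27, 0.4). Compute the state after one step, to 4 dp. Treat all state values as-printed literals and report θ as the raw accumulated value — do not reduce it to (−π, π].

(-16.5966, -15.2030, 1.9473, 12.8600)

x' = -16.3000 + 12.8000·cos(1.7259)·0.15 = -16.5966
y' = -17.1000 + 12.8000·sin(1.7259)·0.15 = -15.2030
θ' = 1.7259 + (12.8000/2.4)·tan(0.27)·0.15 = 1.9473
v' = 12.8000 + 0.4000·0.15 = 12.8600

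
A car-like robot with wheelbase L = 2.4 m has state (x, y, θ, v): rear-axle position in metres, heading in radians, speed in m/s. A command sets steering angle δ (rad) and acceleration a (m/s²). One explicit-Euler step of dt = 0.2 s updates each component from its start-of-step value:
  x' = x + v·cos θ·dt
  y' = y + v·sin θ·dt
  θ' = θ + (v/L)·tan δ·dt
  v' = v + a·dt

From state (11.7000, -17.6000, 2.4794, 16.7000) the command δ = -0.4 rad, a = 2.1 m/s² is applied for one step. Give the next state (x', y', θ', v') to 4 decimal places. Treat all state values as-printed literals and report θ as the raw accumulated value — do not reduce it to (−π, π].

x' = 11.7000 + 16.7000·cos(2.4794)·0.2 = 9.0659
y' = -17.6000 + 16.7000·sin(2.4794)·0.2 = -15.5464
θ' = 2.4794 + (16.7000/2.4)·tan(-0.4)·0.2 = 1.8910
v' = 16.7000 + 2.1000·0.2 = 17.1200

(9.0659, -15.5464, 1.8910, 17.1200)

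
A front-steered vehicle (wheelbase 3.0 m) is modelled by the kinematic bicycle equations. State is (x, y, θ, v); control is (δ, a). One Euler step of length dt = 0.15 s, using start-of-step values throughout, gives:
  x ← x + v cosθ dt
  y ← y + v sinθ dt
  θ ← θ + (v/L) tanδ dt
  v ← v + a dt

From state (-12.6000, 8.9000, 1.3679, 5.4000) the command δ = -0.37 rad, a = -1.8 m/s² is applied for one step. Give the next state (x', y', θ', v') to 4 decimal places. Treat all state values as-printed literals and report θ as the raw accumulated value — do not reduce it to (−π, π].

x' = -12.6000 + 5.4000·cos(1.3679)·0.15 = -12.4368
y' = 8.9000 + 5.4000·sin(1.3679)·0.15 = 9.6934
θ' = 1.3679 + (5.4000/3.0)·tan(-0.37)·0.15 = 1.2632
v' = 5.4000 − 1.8000·0.15 = 5.1300

(-12.4368, 9.6934, 1.2632, 5.1300)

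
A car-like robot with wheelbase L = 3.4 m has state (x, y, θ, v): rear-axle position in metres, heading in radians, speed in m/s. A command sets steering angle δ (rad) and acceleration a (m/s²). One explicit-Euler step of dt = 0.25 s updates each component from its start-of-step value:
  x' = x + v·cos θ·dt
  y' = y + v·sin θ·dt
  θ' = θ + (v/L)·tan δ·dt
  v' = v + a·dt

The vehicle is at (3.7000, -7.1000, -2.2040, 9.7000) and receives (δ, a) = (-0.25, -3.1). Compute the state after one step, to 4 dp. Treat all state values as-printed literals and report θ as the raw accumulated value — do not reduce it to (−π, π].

x' = 3.7000 + 9.7000·cos(-2.2040)·0.25 = 2.2651
y' = -7.1000 + 9.7000·sin(-2.2040)·0.25 = -9.0549
θ' = -2.2040 + (9.7000/3.4)·tan(-0.25)·0.25 = -2.3861
v' = 9.7000 − 3.1000·0.25 = 8.9250

(2.2651, -9.0549, -2.3861, 8.9250)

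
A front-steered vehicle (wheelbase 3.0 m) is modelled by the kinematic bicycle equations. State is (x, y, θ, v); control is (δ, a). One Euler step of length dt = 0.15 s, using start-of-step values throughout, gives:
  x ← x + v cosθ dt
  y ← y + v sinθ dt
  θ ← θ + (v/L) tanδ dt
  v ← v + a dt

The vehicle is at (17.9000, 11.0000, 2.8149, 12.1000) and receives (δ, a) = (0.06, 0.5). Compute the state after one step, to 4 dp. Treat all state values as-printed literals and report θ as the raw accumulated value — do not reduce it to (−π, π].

(16.1810, 11.5825, 2.8512, 12.1750)

x' = 17.9000 + 12.1000·cos(2.8149)·0.15 = 16.1810
y' = 11.0000 + 12.1000·sin(2.8149)·0.15 = 11.5825
θ' = 2.8149 + (12.1000/3.0)·tan(0.06)·0.15 = 2.8512
v' = 12.1000 + 0.5000·0.15 = 12.1750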